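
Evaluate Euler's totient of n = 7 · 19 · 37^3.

5322672

φ(6736849) = 6736849 · (1 − 1/7) · (1 − 1/19) · (1 − 1/37)
       = 6736849 · 3888/4921 = 5322672.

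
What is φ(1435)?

Prime factorization: 1435 = 5 × 7 × 41.
φ(5) = 5 − 1 = 4.
φ(7) = 7 − 1 = 6.
φ(41) = 41 − 1 = 40.
Multiply: 4 · 6 · 40 = 960.

960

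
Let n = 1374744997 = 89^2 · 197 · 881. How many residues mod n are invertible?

1350863360

φ(89^2) = 89^1·(89−1) = 89·88 = 7832.
φ(197) = 197 − 1 = 196.
φ(881) = 881 − 1 = 880.
Multiply: 7832 · 196 · 880 = 1350863360.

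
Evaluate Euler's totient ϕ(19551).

Factor 19551: 19551 = 3 * 7^3 * 19.
φ(19551) = 19551 · (1 − 1/3) · (1 − 1/7) · (1 − 1/19)
       = 19551 · 216/399 = 10584.

10584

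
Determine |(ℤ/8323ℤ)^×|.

First factor: 8323 = 7 · 29 · 41.
φ(7) = 7 − 1 = 6.
φ(29) = 29 − 1 = 28.
φ(41) = 41 − 1 = 40.
Since φ is multiplicative, φ(8323) = 6 · 28 · 40 = 6720.

6720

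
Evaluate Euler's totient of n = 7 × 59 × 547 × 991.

φ(223877801) = 223877801 · (1 − 1/7) · (1 − 1/59) · (1 − 1/547) · (1 − 1/991)
       = 223877801 · 188107920/223877801 = 188107920.

188107920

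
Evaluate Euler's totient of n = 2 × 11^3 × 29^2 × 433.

φ(969375286) = 969375286 · (1 − 1/2) · (1 − 1/11) · (1 − 1/29) · (1 − 1/433)
       = 969375286 · 120960/276254 = 424448640.

424448640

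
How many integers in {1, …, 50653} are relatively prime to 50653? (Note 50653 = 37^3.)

φ(50653) = 50653 · (1 − 1/37)
       = 50653 · 36/37 = 49284.

49284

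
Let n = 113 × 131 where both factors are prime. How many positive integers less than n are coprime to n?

14560

φ(n) = (p − 1)(q − 1) = (113−1)(131−1) = 112·130 = 14560.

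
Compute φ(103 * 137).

φ(103) = 103 − 1 = 102.
φ(137) = 137 − 1 = 136.
Since φ is multiplicative, φ(14111) = 102 · 136 = 13872.

13872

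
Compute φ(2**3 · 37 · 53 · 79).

φ(1239352) = 1239352 · (1 − 1/2) · (1 − 1/37) · (1 − 1/53) · (1 − 1/79)
       = 1239352 · 146016/309838 = 584064.

584064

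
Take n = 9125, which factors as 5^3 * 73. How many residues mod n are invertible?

φ(5^3) = 5^3 − 5^2 = 125 − 25 = 100.
φ(73) = 73 − 1 = 72.
Multiply: 100 · 72 = 7200.

7200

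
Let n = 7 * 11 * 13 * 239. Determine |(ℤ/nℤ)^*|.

φ(7) = 7 − 1 = 6.
φ(11) = 11 − 1 = 10.
φ(13) = 13 − 1 = 12.
φ(239) = 239 − 1 = 238.
Multiply: 6 · 10 · 12 · 238 = 171360.

171360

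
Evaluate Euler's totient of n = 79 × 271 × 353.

7413120

φ(7557377) = 7557377 · (1 − 1/79) · (1 − 1/271) · (1 − 1/353)
       = 7557377 · 7413120/7557377 = 7413120.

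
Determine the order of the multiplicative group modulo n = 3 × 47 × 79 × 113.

803712

φ(3) = 3 − 1 = 2.
φ(47) = 47 − 1 = 46.
φ(79) = 79 − 1 = 78.
φ(113) = 113 − 1 = 112.
Multiply: 2 · 46 · 78 · 112 = 803712.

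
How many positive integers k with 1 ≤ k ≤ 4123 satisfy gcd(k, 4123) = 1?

First factor: 4123 = 7 * 19 * 31.
φ(7) = 7 − 1 = 6.
φ(19) = 19 − 1 = 18.
φ(31) = 31 − 1 = 30.
Multiply: 6 · 18 · 30 = 3240.

3240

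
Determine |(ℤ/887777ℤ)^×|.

First factor: 887777 = 11**3 · 23 · 29.
φ(887777) = 887777 · (1 − 1/11) · (1 − 1/23) · (1 − 1/29)
       = 887777 · 6160/7337 = 745360.

745360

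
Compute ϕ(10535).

Prime factorization: 10535 = 5 * 7^2 * 43.
φ(10535) = 10535 · (1 − 1/5) · (1 − 1/7) · (1 − 1/43)
       = 10535 · 1008/1505 = 7056.

7056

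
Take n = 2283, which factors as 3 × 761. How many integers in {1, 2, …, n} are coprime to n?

φ(3) = 3 − 1 = 2.
φ(761) = 761 − 1 = 760.
Since φ is multiplicative, φ(2283) = 2 · 760 = 1520.

1520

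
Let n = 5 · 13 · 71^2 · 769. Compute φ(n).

183214080

φ(251974385) = 251974385 · (1 − 1/5) · (1 − 1/13) · (1 − 1/71) · (1 − 1/769)
       = 251974385 · 2580480/3548935 = 183214080.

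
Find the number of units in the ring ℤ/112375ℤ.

112375 = 5^3 · 29 · 31.
φ(112375) = 112375 · (1 − 1/5) · (1 − 1/29) · (1 − 1/31)
       = 112375 · 3360/4495 = 84000.

84000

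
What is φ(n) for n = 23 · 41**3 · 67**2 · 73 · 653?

307078362455040

φ(23) = 23 − 1 = 22.
φ(41^3) = 41^2·(41−1) = 1681·40 = 67240.
φ(67^2) = 67^1·(67−1) = 67·66 = 4422.
φ(73) = 73 − 1 = 72.
φ(653) = 653 − 1 = 652.
Since φ is multiplicative, φ(339207192948803) = 22 · 67240 · 4422 · 72 · 652 = 307078362455040.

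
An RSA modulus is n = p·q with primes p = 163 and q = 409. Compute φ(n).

66096

φ(pq) = (p−1)(q−1) = 162 · 408 = 66096.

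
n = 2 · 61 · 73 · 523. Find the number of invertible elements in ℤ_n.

2255040

φ(4657838) = 4657838 · (1 − 1/2) · (1 − 1/61) · (1 − 1/73) · (1 − 1/523)
       = 4657838 · 2255040/4657838 = 2255040.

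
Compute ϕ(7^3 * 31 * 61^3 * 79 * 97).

φ(7^3) = 7^3 − 7^2 = 343 − 49 = 294.
φ(31) = 31 − 1 = 30.
φ(61^3) = 61^3 − 61^2 = 226981 − 3721 = 223260.
φ(79) = 79 − 1 = 78.
φ(97) = 97 − 1 = 96.
Since φ is multiplicative, φ(18494566000099) = 294 · 30 · 223260 · 78 · 96 = 14745019161600.

14745019161600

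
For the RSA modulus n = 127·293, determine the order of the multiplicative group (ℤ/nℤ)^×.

36792

φ(n) = (p − 1)(q − 1) = (127−1)(293−1) = 126·292 = 36792.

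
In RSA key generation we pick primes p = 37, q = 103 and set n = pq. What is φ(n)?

φ(pq) = (p−1)(q−1) = 36 · 102 = 3672.

3672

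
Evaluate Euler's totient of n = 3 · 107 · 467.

φ(149907) = 149907 · (1 − 1/3) · (1 − 1/107) · (1 − 1/467)
       = 149907 · 98792/149907 = 98792.

98792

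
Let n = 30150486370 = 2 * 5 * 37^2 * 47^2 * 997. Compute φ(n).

φ(30150486370) = 30150486370 · (1 − 1/2) · (1 − 1/5) · (1 − 1/37) · (1 − 1/47) · (1 − 1/997)
       = 30150486370 · 6597504/17337830 = 11473059456.

11473059456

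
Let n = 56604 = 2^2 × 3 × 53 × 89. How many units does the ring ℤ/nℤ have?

φ(56604) = 56604 · (1 − 1/2) · (1 − 1/3) · (1 − 1/53) · (1 − 1/89)
       = 56604 · 9152/28302 = 18304.

18304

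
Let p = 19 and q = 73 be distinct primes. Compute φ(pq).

φ(pq) = (p−1)(q−1) = 18 · 72 = 1296.

1296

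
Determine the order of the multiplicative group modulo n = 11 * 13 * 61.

φ(8723) = 8723 · (1 − 1/11) · (1 − 1/13) · (1 − 1/61)
       = 8723 · 7200/8723 = 7200.

7200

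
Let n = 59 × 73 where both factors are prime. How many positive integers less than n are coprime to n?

4176

φ(pq) = (p−1)(q−1) = 58 · 72 = 4176.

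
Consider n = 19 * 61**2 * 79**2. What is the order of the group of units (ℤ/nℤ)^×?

φ(19) = 19 − 1 = 18.
φ(61^2) = 61^1·(61−1) = 61·60 = 3660.
φ(79^2) = 79^1·(79−1) = 79·78 = 6162.
φ(441232459) = 18 × 3660 × 6162 = 405952560.

405952560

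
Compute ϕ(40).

16

Prime factorization: 40 = 2**3 * 5.
φ(40) = 40 · (1 − 1/2) · (1 − 1/5)
       = 40 · 4/10 = 16.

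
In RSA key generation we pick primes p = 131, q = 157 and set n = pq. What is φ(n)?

φ(131) = 131 − 1 = 130.
φ(157) = 157 − 1 = 156.
Multiply: 130 · 156 = 20280.

20280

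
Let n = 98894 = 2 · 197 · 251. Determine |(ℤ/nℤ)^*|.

49000

φ(98894) = 98894 · (1 − 1/2) · (1 − 1/197) · (1 − 1/251)
       = 98894 · 49000/98894 = 49000.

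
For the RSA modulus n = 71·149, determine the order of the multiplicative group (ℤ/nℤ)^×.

10360

φ(n) = (p − 1)(q − 1) = (71−1)(149−1) = 70·148 = 10360.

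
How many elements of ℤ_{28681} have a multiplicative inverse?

28681 = 23 × 29 × 43.
φ(28681) = 28681 · (1 − 1/23) · (1 − 1/29) · (1 − 1/43)
       = 28681 · 25872/28681 = 25872.

25872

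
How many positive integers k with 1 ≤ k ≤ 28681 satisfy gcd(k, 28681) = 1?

25872

First factor: 28681 = 23 · 29 · 43.
φ(23) = 23 − 1 = 22.
φ(29) = 29 − 1 = 28.
φ(43) = 43 − 1 = 42.
Since φ is multiplicative, φ(28681) = 22 · 28 · 42 = 25872.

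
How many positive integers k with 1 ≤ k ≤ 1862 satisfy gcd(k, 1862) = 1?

756

1862 = 2 · 7^2 · 19.
φ(2) = 2 − 1 = 1.
φ(7^2) = 7^1·(7−1) = 7·6 = 42.
φ(19) = 19 − 1 = 18.
φ(1862) = 1 × 42 × 18 = 756.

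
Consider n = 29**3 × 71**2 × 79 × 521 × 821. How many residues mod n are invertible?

φ(29^3) = 29^3 − 29^2 = 24389 − 841 = 23548.
φ(71^2) = 71^1·(71−1) = 71·70 = 4970.
φ(79) = 79 − 1 = 78.
φ(521) = 521 − 1 = 520.
φ(821) = 821 − 1 = 820.
φ(4154499038986511) = 23548 × 4970 × 78 × 520 × 820 = 3892442578752000.

3892442578752000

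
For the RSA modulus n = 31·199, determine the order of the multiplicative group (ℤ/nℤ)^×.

5940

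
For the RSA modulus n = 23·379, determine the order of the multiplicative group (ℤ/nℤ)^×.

8316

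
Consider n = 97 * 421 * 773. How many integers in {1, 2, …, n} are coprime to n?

31127040

φ(97) = 97 − 1 = 96.
φ(421) = 421 − 1 = 420.
φ(773) = 773 − 1 = 772.
Since φ is multiplicative, φ(31567001) = 96 · 420 · 772 = 31127040.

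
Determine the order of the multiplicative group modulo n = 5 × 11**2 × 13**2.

68640

φ(5) = 5 − 1 = 4.
φ(11^2) = 11^1·(11−1) = 11·10 = 110.
φ(13^2) = 13^2 − 13^1 = 169 − 13 = 156.
Multiply: 4 · 110 · 156 = 68640.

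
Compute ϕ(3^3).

18

φ(27) = 27 · (1 − 1/3)
       = 27 · 2/3 = 18.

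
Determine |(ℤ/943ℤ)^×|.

880

Factor 943: 943 = 23 · 41.
φ(23) = 23 − 1 = 22.
φ(41) = 41 − 1 = 40.
Multiply: 22 · 40 = 880.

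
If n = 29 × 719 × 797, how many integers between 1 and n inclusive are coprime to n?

16002784

φ(29) = 29 − 1 = 28.
φ(719) = 719 − 1 = 718.
φ(797) = 797 − 1 = 796.
Multiply: 28 · 718 · 796 = 16002784.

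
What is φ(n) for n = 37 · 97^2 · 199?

φ(69278467) = 69278467 · (1 − 1/37) · (1 − 1/97) · (1 − 1/199)
       = 69278467 · 684288/714211 = 66375936.

66375936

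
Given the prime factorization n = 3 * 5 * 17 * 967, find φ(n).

φ(3) = 3 − 1 = 2.
φ(5) = 5 − 1 = 4.
φ(17) = 17 − 1 = 16.
φ(967) = 967 − 1 = 966.
Multiply: 2 · 4 · 16 · 966 = 123648.

123648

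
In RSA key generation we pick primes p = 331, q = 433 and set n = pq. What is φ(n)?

φ(331) = 331 − 1 = 330.
φ(433) = 433 − 1 = 432.
Since φ is multiplicative, φ(143323) = 330 · 432 = 142560.

142560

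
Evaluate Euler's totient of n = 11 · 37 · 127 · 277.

12519360

φ(14317853) = 14317853 · (1 − 1/11) · (1 − 1/37) · (1 − 1/127) · (1 − 1/277)
       = 14317853 · 12519360/14317853 = 12519360.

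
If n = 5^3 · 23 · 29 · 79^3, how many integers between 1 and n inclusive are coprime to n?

φ(41107126625) = 41107126625 · (1 − 1/5) · (1 − 1/23) · (1 − 1/29) · (1 − 1/79)
       = 41107126625 · 192192/263465 = 29986756800.

29986756800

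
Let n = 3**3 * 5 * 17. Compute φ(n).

φ(3^3) = 3^2·(3−1) = 9·2 = 18.
φ(5) = 5 − 1 = 4.
φ(17) = 17 − 1 = 16.
φ(2295) = 18 × 4 × 16 = 1152.

1152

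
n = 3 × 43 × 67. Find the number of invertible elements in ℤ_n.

5544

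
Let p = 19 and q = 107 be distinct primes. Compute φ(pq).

1908

φ(2033) = 2033 · (1 − 1/19) · (1 − 1/107)
       = 2033 · 1908/2033 = 1908.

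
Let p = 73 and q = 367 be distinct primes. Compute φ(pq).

26352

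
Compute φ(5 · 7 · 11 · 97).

23040

φ(37345) = 37345 · (1 − 1/5) · (1 − 1/7) · (1 − 1/11) · (1 − 1/97)
       = 37345 · 23040/37345 = 23040.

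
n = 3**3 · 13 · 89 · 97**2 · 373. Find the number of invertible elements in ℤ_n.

φ(109635051123) = 109635051123 · (1 − 1/3) · (1 − 1/13) · (1 − 1/89) · (1 − 1/97) · (1 − 1/373)
       = 109635051123 · 75423744/125584251 = 65844928512.

65844928512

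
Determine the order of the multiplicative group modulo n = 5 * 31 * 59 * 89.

φ(5) = 5 − 1 = 4.
φ(31) = 31 − 1 = 30.
φ(59) = 59 − 1 = 58.
φ(89) = 89 − 1 = 88.
Multiply: 4 · 30 · 58 · 88 = 612480.

612480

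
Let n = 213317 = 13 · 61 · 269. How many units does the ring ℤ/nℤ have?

φ(213317) = 213317 · (1 − 1/13) · (1 − 1/61) · (1 − 1/269)
       = 213317 · 192960/213317 = 192960.

192960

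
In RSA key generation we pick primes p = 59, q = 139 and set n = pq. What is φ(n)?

8004

φ(pq) = (p−1)(q−1) = 58 · 138 = 8004.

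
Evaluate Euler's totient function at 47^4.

4775858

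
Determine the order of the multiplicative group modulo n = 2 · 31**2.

φ(1922) = 1922 · (1 − 1/2) · (1 − 1/31)
       = 1922 · 30/62 = 930.

930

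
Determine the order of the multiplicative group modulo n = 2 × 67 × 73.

4752

φ(2) = 2 − 1 = 1.
φ(67) = 67 − 1 = 66.
φ(73) = 73 − 1 = 72.
Multiply: 1 · 66 · 72 = 4752.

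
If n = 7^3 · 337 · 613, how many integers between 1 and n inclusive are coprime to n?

60455808

φ(7^3) = 7^3 − 7^2 = 343 − 49 = 294.
φ(337) = 337 − 1 = 336.
φ(613) = 613 − 1 = 612.
φ(70857283) = 294 × 336 × 612 = 60455808.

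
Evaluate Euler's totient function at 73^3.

383688

φ(73^3) = 73^3 − 73^2 = 389017 − 5329 = 383688.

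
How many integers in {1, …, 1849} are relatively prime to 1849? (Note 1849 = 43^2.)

φ(1849) = 1849 · (1 − 1/43)
       = 1849 · 42/43 = 1806.

1806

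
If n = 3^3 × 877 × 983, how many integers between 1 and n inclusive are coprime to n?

φ(3^3) = 3^3 − 3^2 = 27 − 9 = 18.
φ(877) = 877 − 1 = 876.
φ(983) = 983 − 1 = 982.
Since φ is multiplicative, φ(23276457) = 18 · 876 · 982 = 15484176.

15484176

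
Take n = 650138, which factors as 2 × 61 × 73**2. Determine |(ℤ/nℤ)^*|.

315360

φ(2) = 2 − 1 = 1.
φ(61) = 61 − 1 = 60.
φ(73^2) = 73^2 − 73^1 = 5329 − 73 = 5256.
Multiply: 1 · 60 · 5256 = 315360.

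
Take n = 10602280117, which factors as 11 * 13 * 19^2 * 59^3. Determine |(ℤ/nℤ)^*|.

8285893920

φ(10602280117) = 10602280117 · (1 − 1/11) · (1 − 1/13) · (1 − 1/19) · (1 − 1/59)
       = 10602280117 · 125280/160303 = 8285893920.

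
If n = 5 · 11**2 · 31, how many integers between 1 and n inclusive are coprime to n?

φ(5) = 5 − 1 = 4.
φ(11^2) = 11^2 − 11^1 = 121 − 11 = 110.
φ(31) = 31 − 1 = 30.
φ(18755) = 4 × 110 × 30 = 13200.

13200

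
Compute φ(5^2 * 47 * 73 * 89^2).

φ(679423775) = 679423775 · (1 − 1/5) · (1 − 1/47) · (1 − 1/73) · (1 − 1/89)
       = 679423775 · 1165824/1526795 = 518791680.

518791680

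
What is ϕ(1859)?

1859 = 11 * 13**2.
φ(11) = 11 − 1 = 10.
φ(13^2) = 13^1·(13−1) = 13·12 = 156.
φ(1859) = 10 × 156 = 1560.

1560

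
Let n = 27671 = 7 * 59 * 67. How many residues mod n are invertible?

φ(27671) = 27671 · (1 − 1/7) · (1 − 1/59) · (1 − 1/67)
       = 27671 · 22968/27671 = 22968.

22968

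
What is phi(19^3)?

6498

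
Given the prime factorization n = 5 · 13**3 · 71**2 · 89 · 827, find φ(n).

2930535928320

φ(4075794462155) = 4075794462155 · (1 − 1/5) · (1 − 1/13) · (1 − 1/71) · (1 − 1/89) · (1 − 1/827)
       = 4075794462155 · 244231680/339677845 = 2930535928320.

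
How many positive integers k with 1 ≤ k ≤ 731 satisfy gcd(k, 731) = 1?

672

Prime factorization: 731 = 17 * 43.
φ(731) = 731 · (1 − 1/17) · (1 − 1/43)
       = 731 · 672/731 = 672.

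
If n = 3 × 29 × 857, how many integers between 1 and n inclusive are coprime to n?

47936

φ(3) = 3 − 1 = 2.
φ(29) = 29 − 1 = 28.
φ(857) = 857 − 1 = 856.
Multiply: 2 · 28 · 856 = 47936.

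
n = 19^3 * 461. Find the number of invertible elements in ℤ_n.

2989080

φ(19^3) = 19^2·(19−1) = 361·18 = 6498.
φ(461) = 461 − 1 = 460.
Since φ is multiplicative, φ(3161999) = 6498 · 460 = 2989080.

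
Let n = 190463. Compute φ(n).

190463 = 7**2 · 13**2 · 23.
φ(7^2) = 7^2 − 7^1 = 49 − 7 = 42.
φ(13^2) = 13^1·(13−1) = 13·12 = 156.
φ(23) = 23 − 1 = 22.
Multiply: 42 · 156 · 22 = 144144.

144144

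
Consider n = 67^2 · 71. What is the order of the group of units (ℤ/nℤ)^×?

309540

φ(318719) = 318719 · (1 − 1/67) · (1 − 1/71)
       = 318719 · 4620/4757 = 309540.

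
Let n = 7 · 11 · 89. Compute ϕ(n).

5280

φ(7) = 7 − 1 = 6.
φ(11) = 11 − 1 = 10.
φ(89) = 89 − 1 = 88.
φ(6853) = 6 × 10 × 88 = 5280.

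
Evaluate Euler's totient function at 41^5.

113030440

φ(41^5) = 41^4·(41−1) = 2825761·40 = 113030440.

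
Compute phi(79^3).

φ(79^3) = 79^2·(79−1) = 6241·78 = 486798.

486798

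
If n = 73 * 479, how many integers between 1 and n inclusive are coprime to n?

34416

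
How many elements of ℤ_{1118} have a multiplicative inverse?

Factor 1118: 1118 = 2 × 13 × 43.
φ(2) = 2 − 1 = 1.
φ(13) = 13 − 1 = 12.
φ(43) = 43 − 1 = 42.
Multiply: 1 · 12 · 42 = 504.

504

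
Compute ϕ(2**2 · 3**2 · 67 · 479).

378576

φ(1155348) = 1155348 · (1 − 1/2) · (1 − 1/3) · (1 − 1/67) · (1 − 1/479)
       = 1155348 · 63096/192558 = 378576.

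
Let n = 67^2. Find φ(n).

4422

φ(67^2) = 67^2 − 67^1 = 4489 − 67 = 4422.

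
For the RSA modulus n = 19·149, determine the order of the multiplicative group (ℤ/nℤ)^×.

2664

φ(2831) = 2831 · (1 − 1/19) · (1 − 1/149)
       = 2831 · 2664/2831 = 2664.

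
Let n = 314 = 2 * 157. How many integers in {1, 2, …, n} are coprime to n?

156

φ(2) = 2 − 1 = 1.
φ(157) = 157 − 1 = 156.
Since φ is multiplicative, φ(314) = 1 · 156 = 156.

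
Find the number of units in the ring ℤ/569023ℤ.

Factor 569023: 569023 = 7 × 13^3 × 37.
φ(7) = 7 − 1 = 6.
φ(13^3) = 13^2·(13−1) = 169·12 = 2028.
φ(37) = 37 − 1 = 36.
φ(569023) = 6 × 2028 × 36 = 438048.

438048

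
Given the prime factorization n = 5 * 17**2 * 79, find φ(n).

φ(114155) = 114155 · (1 − 1/5) · (1 − 1/17) · (1 − 1/79)
       = 114155 · 4992/6715 = 84864.

84864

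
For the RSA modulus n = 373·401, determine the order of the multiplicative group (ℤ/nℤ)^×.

148800

φ(pq) = (p−1)(q−1) = 372 · 400 = 148800.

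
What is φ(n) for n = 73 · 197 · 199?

2794176

φ(73) = 73 − 1 = 72.
φ(197) = 197 − 1 = 196.
φ(199) = 199 − 1 = 198.
Multiply: 72 · 196 · 198 = 2794176.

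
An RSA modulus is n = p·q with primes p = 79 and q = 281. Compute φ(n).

21840

φ(79) = 79 − 1 = 78.
φ(281) = 281 − 1 = 280.
Since φ is multiplicative, φ(22199) = 78 · 280 = 21840.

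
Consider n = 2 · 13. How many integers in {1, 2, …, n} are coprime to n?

φ(2) = 2 − 1 = 1.
φ(13) = 13 − 1 = 12.
φ(26) = 1 × 12 = 12.

12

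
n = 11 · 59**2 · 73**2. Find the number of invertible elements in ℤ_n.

179860320

φ(11) = 11 − 1 = 10.
φ(59^2) = 59^2 − 59^1 = 3481 − 59 = 3422.
φ(73^2) = 73^1·(73−1) = 73·72 = 5256.
φ(204052739) = 10 × 3422 × 5256 = 179860320.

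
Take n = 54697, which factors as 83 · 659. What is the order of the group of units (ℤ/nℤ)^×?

53956

φ(83) = 83 − 1 = 82.
φ(659) = 659 − 1 = 658.
Multiply: 82 · 658 = 53956.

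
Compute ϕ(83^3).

564898

φ(571787) = 571787 · (1 − 1/83)
       = 571787 · 82/83 = 564898.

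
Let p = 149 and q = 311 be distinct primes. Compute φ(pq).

φ(n) = (p − 1)(q − 1) = (149−1)(311−1) = 148·310 = 45880.

45880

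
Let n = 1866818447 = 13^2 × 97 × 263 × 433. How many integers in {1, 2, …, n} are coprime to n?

1695043584

φ(13^2) = 13^1·(13−1) = 13·12 = 156.
φ(97) = 97 − 1 = 96.
φ(263) = 263 − 1 = 262.
φ(433) = 433 − 1 = 432.
φ(1866818447) = 156 × 96 × 262 × 432 = 1695043584.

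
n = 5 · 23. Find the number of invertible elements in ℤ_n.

88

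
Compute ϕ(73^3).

383688

φ(389017) = 389017 · (1 − 1/73)
       = 389017 · 72/73 = 383688.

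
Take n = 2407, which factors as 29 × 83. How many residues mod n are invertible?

2296

φ(2407) = 2407 · (1 − 1/29) · (1 − 1/83)
       = 2407 · 2296/2407 = 2296.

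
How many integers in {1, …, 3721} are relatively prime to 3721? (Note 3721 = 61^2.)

φ(3721) = 3721 · (1 − 1/61)
       = 3721 · 60/61 = 3660.

3660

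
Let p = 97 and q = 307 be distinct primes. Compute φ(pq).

29376

φ(29779) = 29779 · (1 − 1/97) · (1 − 1/307)
       = 29779 · 29376/29779 = 29376.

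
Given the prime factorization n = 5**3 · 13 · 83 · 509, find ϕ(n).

49987200

φ(5^3) = 5^3 − 5^2 = 125 − 25 = 100.
φ(13) = 13 − 1 = 12.
φ(83) = 83 − 1 = 82.
φ(509) = 509 − 1 = 508.
φ(68651375) = 100 × 12 × 82 × 508 = 49987200.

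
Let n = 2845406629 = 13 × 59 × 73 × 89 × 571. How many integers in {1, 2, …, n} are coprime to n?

2513617920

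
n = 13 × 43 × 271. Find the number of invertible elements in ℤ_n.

136080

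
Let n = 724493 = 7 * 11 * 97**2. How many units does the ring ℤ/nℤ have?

φ(7) = 7 − 1 = 6.
φ(11) = 11 − 1 = 10.
φ(97^2) = 97^1·(97−1) = 97·96 = 9312.
Since φ is multiplicative, φ(724493) = 6 · 10 · 9312 = 558720.

558720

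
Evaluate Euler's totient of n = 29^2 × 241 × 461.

φ(29^2) = 29^1·(29−1) = 29·28 = 812.
φ(241) = 241 − 1 = 240.
φ(461) = 461 − 1 = 460.
Since φ is multiplicative, φ(93435941) = 812 · 240 · 460 = 89644800.

89644800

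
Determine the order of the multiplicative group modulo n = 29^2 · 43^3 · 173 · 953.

φ(29^2) = 29^2 − 29^1 = 841 − 29 = 812.
φ(43^3) = 43^3 − 43^2 = 79507 − 1849 = 77658.
φ(173) = 173 − 1 = 172.
φ(953) = 953 − 1 = 952.
Since φ is multiplicative, φ(11024029489303) = 812 · 77658 · 172 · 952 = 10325417620224.

10325417620224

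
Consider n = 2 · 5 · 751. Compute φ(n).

φ(2) = 2 − 1 = 1.
φ(5) = 5 − 1 = 4.
φ(751) = 751 − 1 = 750.
φ(7510) = 1 × 4 × 750 = 3000.

3000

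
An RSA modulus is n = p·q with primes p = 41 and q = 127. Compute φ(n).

5040

φ(5207) = 5207 · (1 − 1/41) · (1 − 1/127)
       = 5207 · 5040/5207 = 5040.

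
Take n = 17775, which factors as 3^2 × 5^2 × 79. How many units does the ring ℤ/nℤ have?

9360

φ(3^2) = 3^1·(3−1) = 3·2 = 6.
φ(5^2) = 5^1·(5−1) = 5·4 = 20.
φ(79) = 79 − 1 = 78.
Since φ is multiplicative, φ(17775) = 6 · 20 · 78 = 9360.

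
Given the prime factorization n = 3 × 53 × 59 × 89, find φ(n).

φ(3) = 3 − 1 = 2.
φ(53) = 53 − 1 = 52.
φ(59) = 59 − 1 = 58.
φ(89) = 89 − 1 = 88.
Since φ is multiplicative, φ(834909) = 2 · 52 · 58 · 88 = 530816.

530816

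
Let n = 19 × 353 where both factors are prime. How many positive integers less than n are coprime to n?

6336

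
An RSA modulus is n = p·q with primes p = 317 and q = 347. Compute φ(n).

φ(109999) = 109999 · (1 − 1/317) · (1 − 1/347)
       = 109999 · 109336/109999 = 109336.

109336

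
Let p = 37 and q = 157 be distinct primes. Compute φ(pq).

For distinct primes, φ(pq) = (p−1)(q−1) = 36 × 156 = 5616.

5616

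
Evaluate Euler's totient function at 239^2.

φ(57121) = 57121 · (1 − 1/239)
       = 57121 · 238/239 = 56882.

56882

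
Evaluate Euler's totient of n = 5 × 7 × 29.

φ(5) = 5 − 1 = 4.
φ(7) = 7 − 1 = 6.
φ(29) = 29 − 1 = 28.
φ(1015) = 4 × 6 × 28 = 672.

672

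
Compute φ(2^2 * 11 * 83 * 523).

856080

φ(1909996) = 1909996 · (1 − 1/2) · (1 − 1/11) · (1 − 1/83) · (1 − 1/523)
       = 1909996 · 428040/954998 = 856080.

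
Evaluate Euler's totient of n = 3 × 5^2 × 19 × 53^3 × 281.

φ(59614072725) = 59614072725 · (1 − 1/3) · (1 − 1/5) · (1 − 1/19) · (1 − 1/53) · (1 − 1/281)
       = 59614072725 · 2096640/4244505 = 29447308800.

29447308800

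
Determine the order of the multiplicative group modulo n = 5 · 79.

φ(395) = 395 · (1 − 1/5) · (1 − 1/79)
       = 395 · 312/395 = 312.

312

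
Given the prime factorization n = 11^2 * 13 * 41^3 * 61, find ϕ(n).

φ(6613176713) = 6613176713 · (1 − 1/11) · (1 − 1/13) · (1 − 1/41) · (1 − 1/61)
       = 6613176713 · 288000/357643 = 5325408000.

5325408000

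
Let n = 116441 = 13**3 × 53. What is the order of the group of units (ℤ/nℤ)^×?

φ(116441) = 116441 · (1 − 1/13) · (1 − 1/53)
       = 116441 · 624/689 = 105456.

105456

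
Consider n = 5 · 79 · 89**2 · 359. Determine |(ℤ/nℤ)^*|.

φ(1123237405) = 1123237405 · (1 − 1/5) · (1 − 1/79) · (1 − 1/89) · (1 − 1/359)
       = 1123237405 · 9829248/12620645 = 874803072.

874803072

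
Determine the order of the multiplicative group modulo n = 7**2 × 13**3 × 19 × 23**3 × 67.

φ(7^2) = 7^2 − 7^1 = 49 − 7 = 42.
φ(13^3) = 13^2·(13−1) = 169·12 = 2028.
φ(19) = 19 − 1 = 18.
φ(23^3) = 23^2·(23−1) = 529·22 = 11638.
φ(67) = 67 − 1 = 66.
φ(1667393286923) = 42 × 2028 × 18 × 11638 × 66 = 1177638606144.

1177638606144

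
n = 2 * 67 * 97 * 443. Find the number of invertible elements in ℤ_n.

2800512

φ(2) = 2 − 1 = 1.
φ(67) = 67 − 1 = 66.
φ(97) = 97 − 1 = 96.
φ(443) = 443 − 1 = 442.
φ(5758114) = 1 × 66 × 96 × 442 = 2800512.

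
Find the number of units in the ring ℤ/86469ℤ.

Prime factorization: 86469 = 3 · 19 · 37 · 41.
φ(3) = 3 − 1 = 2.
φ(19) = 19 − 1 = 18.
φ(37) = 37 − 1 = 36.
φ(41) = 41 − 1 = 40.
Multiply: 2 · 18 · 36 · 40 = 51840.

51840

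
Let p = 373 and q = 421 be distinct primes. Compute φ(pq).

156240

φ(373) = 373 − 1 = 372.
φ(421) = 421 − 1 = 420.
Multiply: 372 · 420 = 156240.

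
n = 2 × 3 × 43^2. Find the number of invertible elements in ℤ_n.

3612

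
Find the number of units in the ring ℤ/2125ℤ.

1600

2125 = 5^3 · 17.
φ(2125) = 2125 · (1 − 1/5) · (1 − 1/17)
       = 2125 · 64/85 = 1600.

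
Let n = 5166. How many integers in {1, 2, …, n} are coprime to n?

5166 = 2 · 3^2 · 7 · 41.
φ(5166) = 5166 · (1 − 1/2) · (1 − 1/3) · (1 − 1/7) · (1 − 1/41)
       = 5166 · 480/1722 = 1440.

1440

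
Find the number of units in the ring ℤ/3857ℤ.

3024

Factor 3857: 3857 = 7 · 19 · 29.
φ(7) = 7 − 1 = 6.
φ(19) = 19 − 1 = 18.
φ(29) = 29 − 1 = 28.
φ(3857) = 6 × 18 × 28 = 3024.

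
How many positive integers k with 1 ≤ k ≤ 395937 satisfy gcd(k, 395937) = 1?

241920

395937 = 3**2 × 29 × 37 × 41.
φ(395937) = 395937 · (1 − 1/3) · (1 − 1/29) · (1 − 1/37) · (1 − 1/41)
       = 395937 · 80640/131979 = 241920.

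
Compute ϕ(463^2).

213906

φ(214369) = 214369 · (1 − 1/463)
       = 214369 · 462/463 = 213906.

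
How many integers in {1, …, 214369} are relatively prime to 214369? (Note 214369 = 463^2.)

φ(463^2) = 463^1·(463−1) = 463·462 = 213906.

213906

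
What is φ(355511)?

295680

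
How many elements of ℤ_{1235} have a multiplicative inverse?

First factor: 1235 = 5 · 13 · 19.
φ(1235) = 1235 · (1 − 1/5) · (1 − 1/13) · (1 − 1/19)
       = 1235 · 864/1235 = 864.

864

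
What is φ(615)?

615 = 3 · 5 · 41.
φ(615) = 615 · (1 − 1/3) · (1 − 1/5) · (1 − 1/41)
       = 615 · 320/615 = 320.

320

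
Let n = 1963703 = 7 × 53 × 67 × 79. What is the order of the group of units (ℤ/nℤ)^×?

1606176

φ(1963703) = 1963703 · (1 − 1/7) · (1 − 1/53) · (1 − 1/67) · (1 − 1/79)
       = 1963703 · 1606176/1963703 = 1606176.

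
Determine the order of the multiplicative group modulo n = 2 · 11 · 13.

120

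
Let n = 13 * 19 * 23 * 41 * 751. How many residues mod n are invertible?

φ(13) = 13 − 1 = 12.
φ(19) = 19 − 1 = 18.
φ(23) = 23 − 1 = 22.
φ(41) = 41 − 1 = 40.
φ(751) = 751 − 1 = 750.
φ(174923671) = 12 × 18 × 22 × 40 × 750 = 142560000.

142560000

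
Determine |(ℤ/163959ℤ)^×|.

Prime factorization: 163959 = 3 · 31 · 41 · 43.
φ(3) = 3 − 1 = 2.
φ(31) = 31 − 1 = 30.
φ(41) = 41 − 1 = 40.
φ(43) = 43 − 1 = 42.
φ(163959) = 2 × 30 × 40 × 42 = 100800.

100800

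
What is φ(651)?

360

651 = 3 * 7 * 31.
φ(651) = 651 · (1 − 1/3) · (1 − 1/7) · (1 − 1/31)
       = 651 · 360/651 = 360.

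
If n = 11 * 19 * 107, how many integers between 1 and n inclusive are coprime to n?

19080

φ(22363) = 22363 · (1 − 1/11) · (1 − 1/19) · (1 − 1/107)
       = 22363 · 19080/22363 = 19080.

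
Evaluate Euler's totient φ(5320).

1728

Prime factorization: 5320 = 2**3 × 5 × 7 × 19.
φ(2^3) = 2^2·(2−1) = 4·1 = 4.
φ(5) = 5 − 1 = 4.
φ(7) = 7 − 1 = 6.
φ(19) = 19 − 1 = 18.
φ(5320) = 4 × 4 × 6 × 18 = 1728.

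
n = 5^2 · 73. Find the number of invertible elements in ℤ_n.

1440

φ(1825) = 1825 · (1 − 1/5) · (1 − 1/73)
       = 1825 · 288/365 = 1440.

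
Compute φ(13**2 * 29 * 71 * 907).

φ(13^2) = 13^2 − 13^1 = 169 − 13 = 156.
φ(29) = 29 − 1 = 28.
φ(71) = 71 − 1 = 70.
φ(907) = 907 − 1 = 906.
Since φ is multiplicative, φ(315609697) = 156 · 28 · 70 · 906 = 277018560.

277018560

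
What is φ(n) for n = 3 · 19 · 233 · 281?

2338560

φ(3) = 3 − 1 = 2.
φ(19) = 19 − 1 = 18.
φ(233) = 233 − 1 = 232.
φ(281) = 281 − 1 = 280.
Since φ is multiplicative, φ(3731961) = 2 · 18 · 232 · 280 = 2338560.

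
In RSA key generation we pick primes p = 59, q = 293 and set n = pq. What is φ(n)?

16936

φ(17287) = 17287 · (1 − 1/59) · (1 − 1/293)
       = 17287 · 16936/17287 = 16936.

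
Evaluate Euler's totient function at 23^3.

φ(23^3) = 23^3 − 23^2 = 12167 − 529 = 11638.

11638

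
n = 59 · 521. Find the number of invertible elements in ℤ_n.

φ(59) = 59 − 1 = 58.
φ(521) = 521 − 1 = 520.
Multiply: 58 · 520 = 30160.

30160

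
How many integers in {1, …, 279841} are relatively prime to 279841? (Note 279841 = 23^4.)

267674

φ(23^4) = 23^3·(23−1) = 12167·22 = 267674.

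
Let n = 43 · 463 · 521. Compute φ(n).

10090080

φ(43) = 43 − 1 = 42.
φ(463) = 463 − 1 = 462.
φ(521) = 521 − 1 = 520.
Multiply: 42 · 462 · 520 = 10090080.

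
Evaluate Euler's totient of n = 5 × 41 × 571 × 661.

60192000

φ(5) = 5 − 1 = 4.
φ(41) = 41 − 1 = 40.
φ(571) = 571 − 1 = 570.
φ(661) = 661 − 1 = 660.
Multiply: 4 · 40 · 570 · 660 = 60192000.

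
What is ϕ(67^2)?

φ(4489) = 4489 · (1 − 1/67)
       = 4489 · 66/67 = 4422.

4422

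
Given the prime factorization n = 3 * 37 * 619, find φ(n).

44496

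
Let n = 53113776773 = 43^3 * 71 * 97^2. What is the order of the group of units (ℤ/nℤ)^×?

φ(53113776773) = 53113776773 · (1 − 1/43) · (1 − 1/71) · (1 − 1/97)
       = 53113776773 · 282240/296141 = 50620590720.

50620590720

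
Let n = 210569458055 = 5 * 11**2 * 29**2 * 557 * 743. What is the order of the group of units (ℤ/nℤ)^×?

φ(210569458055) = 210569458055 · (1 − 1/5) · (1 − 1/11) · (1 − 1/29) · (1 − 1/557) · (1 − 1/743)
       = 210569458055 · 462058240/660092345 = 147396578560.

147396578560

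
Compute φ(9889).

First factor: 9889 = 11 · 29 · 31.
φ(11) = 11 − 1 = 10.
φ(29) = 29 − 1 = 28.
φ(31) = 31 − 1 = 30.
Since φ is multiplicative, φ(9889) = 10 · 28 · 30 = 8400.

8400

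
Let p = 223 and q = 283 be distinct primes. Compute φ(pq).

φ(pq) = (p−1)(q−1) = 222 · 282 = 62604.

62604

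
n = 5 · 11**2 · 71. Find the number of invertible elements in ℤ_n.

φ(42955) = 42955 · (1 − 1/5) · (1 − 1/11) · (1 − 1/71)
       = 42955 · 2800/3905 = 30800.

30800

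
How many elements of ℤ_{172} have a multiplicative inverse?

First factor: 172 = 2**2 · 43.
φ(172) = 172 · (1 − 1/2) · (1 − 1/43)
       = 172 · 42/86 = 84.

84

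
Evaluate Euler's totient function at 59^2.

3422

φ(59^2) = 59^1·(59−1) = 59·58 = 3422.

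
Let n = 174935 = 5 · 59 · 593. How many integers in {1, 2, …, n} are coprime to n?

137344

φ(5) = 5 − 1 = 4.
φ(59) = 59 − 1 = 58.
φ(593) = 593 − 1 = 592.
Multiply: 4 · 58 · 592 = 137344.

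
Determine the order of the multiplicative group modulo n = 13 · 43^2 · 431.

9318960

φ(10359947) = 10359947 · (1 − 1/13) · (1 − 1/43) · (1 − 1/431)
       = 10359947 · 216720/240929 = 9318960.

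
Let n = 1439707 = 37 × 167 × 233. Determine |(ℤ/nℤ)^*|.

φ(37) = 37 − 1 = 36.
φ(167) = 167 − 1 = 166.
φ(233) = 233 − 1 = 232.
Multiply: 36 · 166 · 232 = 1386432.

1386432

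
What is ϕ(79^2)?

6162

φ(6241) = 6241 · (1 − 1/79)
       = 6241 · 78/79 = 6162.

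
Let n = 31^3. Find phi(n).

φ(31^3) = 31^3 − 31^2 = 29791 − 961 = 28830.

28830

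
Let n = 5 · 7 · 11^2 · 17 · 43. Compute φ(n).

φ(5) = 5 − 1 = 4.
φ(7) = 7 − 1 = 6.
φ(11^2) = 11^1·(11−1) = 11·10 = 110.
φ(17) = 17 − 1 = 16.
φ(43) = 43 − 1 = 42.
φ(3095785) = 4 × 6 × 110 × 16 × 42 = 1774080.

1774080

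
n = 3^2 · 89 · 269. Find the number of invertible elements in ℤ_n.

φ(215469) = 215469 · (1 − 1/3) · (1 − 1/89) · (1 − 1/269)
       = 215469 · 47168/71823 = 141504.

141504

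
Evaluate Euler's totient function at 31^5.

φ(31^5) = 31^5 − 31^4 = 28629151 − 923521 = 27705630.

27705630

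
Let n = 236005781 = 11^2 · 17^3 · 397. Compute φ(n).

201421440

φ(11^2) = 11^2 − 11^1 = 121 − 11 = 110.
φ(17^3) = 17^2·(17−1) = 289·16 = 4624.
φ(397) = 397 − 1 = 396.
Since φ is multiplicative, φ(236005781) = 110 · 4624 · 396 = 201421440.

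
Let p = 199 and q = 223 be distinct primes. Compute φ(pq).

φ(n) = (p − 1)(q − 1) = (199−1)(223−1) = 198·222 = 43956.

43956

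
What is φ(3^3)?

18

φ(3^3) = 3^3 − 3^2 = 27 − 9 = 18.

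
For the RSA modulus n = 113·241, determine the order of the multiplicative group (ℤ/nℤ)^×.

26880

φ(113) = 113 − 1 = 112.
φ(241) = 241 − 1 = 240.
Since φ is multiplicative, φ(27233) = 112 · 240 = 26880.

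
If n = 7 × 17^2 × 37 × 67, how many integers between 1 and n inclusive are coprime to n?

φ(5015017) = 5015017 · (1 − 1/7) · (1 − 1/17) · (1 − 1/37) · (1 − 1/67)
       = 5015017 · 228096/295001 = 3877632.

3877632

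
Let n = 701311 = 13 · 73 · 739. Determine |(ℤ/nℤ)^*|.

φ(701311) = 701311 · (1 − 1/13) · (1 − 1/73) · (1 − 1/739)
       = 701311 · 637632/701311 = 637632.

637632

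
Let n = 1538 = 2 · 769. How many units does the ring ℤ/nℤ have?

768

φ(1538) = 1538 · (1 − 1/2) · (1 − 1/769)
       = 1538 · 768/1538 = 768.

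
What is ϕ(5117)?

4032

Factor 5117: 5117 = 7 · 17 · 43.
φ(7) = 7 − 1 = 6.
φ(17) = 17 − 1 = 16.
φ(43) = 43 − 1 = 42.
Multiply: 6 · 16 · 42 = 4032.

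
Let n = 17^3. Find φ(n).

4624

φ(4913) = 4913 · (1 − 1/17)
       = 4913 · 16/17 = 4624.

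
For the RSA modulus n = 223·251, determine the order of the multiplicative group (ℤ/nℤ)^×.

φ(pq) = (p−1)(q−1) = 222 · 250 = 55500.

55500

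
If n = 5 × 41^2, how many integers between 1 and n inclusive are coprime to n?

6560

φ(8405) = 8405 · (1 − 1/5) · (1 − 1/41)
       = 8405 · 160/205 = 6560.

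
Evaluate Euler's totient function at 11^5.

146410

φ(161051) = 161051 · (1 − 1/11)
       = 161051 · 10/11 = 146410.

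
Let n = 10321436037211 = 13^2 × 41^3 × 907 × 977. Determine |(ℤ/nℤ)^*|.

φ(13^2) = 13^2 − 13^1 = 169 − 13 = 156.
φ(41^3) = 41^3 − 41^2 = 68921 − 1681 = 67240.
φ(907) = 907 − 1 = 906.
φ(977) = 977 − 1 = 976.
Multiply: 156 · 67240 · 906 · 976 = 9275350256640.

9275350256640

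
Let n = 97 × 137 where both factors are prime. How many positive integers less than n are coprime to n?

φ(13289) = 13289 · (1 − 1/97) · (1 − 1/137)
       = 13289 · 13056/13289 = 13056.

13056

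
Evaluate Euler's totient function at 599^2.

358202

φ(599^2) = 599^2 − 599^1 = 358801 − 599 = 358202.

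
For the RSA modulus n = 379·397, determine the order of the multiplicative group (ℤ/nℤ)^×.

φ(n) = (p − 1)(q − 1) = (379−1)(397−1) = 378·396 = 149688.

149688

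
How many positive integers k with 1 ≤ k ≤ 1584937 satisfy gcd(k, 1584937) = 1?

Factor 1584937: 1584937 = 29 · 31 · 41 · 43.
φ(29) = 29 − 1 = 28.
φ(31) = 31 − 1 = 30.
φ(41) = 41 − 1 = 40.
φ(43) = 43 − 1 = 42.
Since φ is multiplicative, φ(1584937) = 28 · 30 · 40 · 42 = 1411200.

1411200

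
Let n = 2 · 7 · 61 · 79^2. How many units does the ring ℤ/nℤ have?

φ(2) = 2 − 1 = 1.
φ(7) = 7 − 1 = 6.
φ(61) = 61 − 1 = 60.
φ(79^2) = 79^1·(79−1) = 79·78 = 6162.
φ(5329814) = 1 × 6 × 60 × 6162 = 2218320.

2218320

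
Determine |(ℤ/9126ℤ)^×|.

2808

9126 = 2 · 3**3 · 13**2.
φ(2) = 2 − 1 = 1.
φ(3^3) = 3^2·(3−1) = 9·2 = 18.
φ(13^2) = 13^1·(13−1) = 13·12 = 156.
Since φ is multiplicative, φ(9126) = 1 · 18 · 156 = 2808.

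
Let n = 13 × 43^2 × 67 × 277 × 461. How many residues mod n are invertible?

φ(205653336863) = 205653336863 · (1 − 1/13) · (1 − 1/43) · (1 − 1/67) · (1 − 1/277) · (1 − 1/461)
       = 205653336863 · 4223197440/4782635741 = 181597489920.

181597489920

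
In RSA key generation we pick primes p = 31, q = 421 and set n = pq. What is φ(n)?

φ(n) = (p − 1)(q − 1) = (31−1)(421−1) = 30·420 = 12600.

12600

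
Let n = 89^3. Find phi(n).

697048

φ(704969) = 704969 · (1 − 1/89)
       = 704969 · 88/89 = 697048.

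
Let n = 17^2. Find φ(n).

272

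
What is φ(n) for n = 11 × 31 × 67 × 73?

1425600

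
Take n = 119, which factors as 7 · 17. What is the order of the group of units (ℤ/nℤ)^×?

96

φ(7) = 7 − 1 = 6.
φ(17) = 17 − 1 = 16.
φ(119) = 6 × 16 = 96.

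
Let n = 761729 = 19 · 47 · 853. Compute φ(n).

705456

φ(19) = 19 − 1 = 18.
φ(47) = 47 − 1 = 46.
φ(853) = 853 − 1 = 852.
Multiply: 18 · 46 · 852 = 705456.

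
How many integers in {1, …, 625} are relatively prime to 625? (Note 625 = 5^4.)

500

φ(625) = 625 · (1 − 1/5)
       = 625 · 4/5 = 500.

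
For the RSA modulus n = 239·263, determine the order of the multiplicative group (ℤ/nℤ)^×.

62356

φ(pq) = (p−1)(q−1) = 238 · 262 = 62356.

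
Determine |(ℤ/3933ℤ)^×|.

Factor 3933: 3933 = 3^2 · 19 · 23.
φ(3933) = 3933 · (1 − 1/3) · (1 − 1/19) · (1 − 1/23)
       = 3933 · 792/1311 = 2376.

2376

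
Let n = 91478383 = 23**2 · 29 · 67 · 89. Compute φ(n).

φ(91478383) = 91478383 · (1 − 1/23) · (1 − 1/29) · (1 − 1/67) · (1 − 1/89)
       = 91478383 · 3577728/3977321 = 82287744.

82287744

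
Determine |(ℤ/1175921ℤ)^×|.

1034880

1175921 = 23 · 29 · 41 · 43.
φ(1175921) = 1175921 · (1 − 1/23) · (1 − 1/29) · (1 − 1/41) · (1 − 1/43)
       = 1175921 · 1034880/1175921 = 1034880.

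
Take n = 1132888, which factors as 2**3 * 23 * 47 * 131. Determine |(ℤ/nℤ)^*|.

φ(1132888) = 1132888 · (1 − 1/2) · (1 − 1/23) · (1 − 1/47) · (1 − 1/131)
       = 1132888 · 131560/283222 = 526240.

526240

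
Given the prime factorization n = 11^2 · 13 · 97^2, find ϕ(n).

φ(14800357) = 14800357 · (1 − 1/11) · (1 − 1/13) · (1 − 1/97)
       = 14800357 · 11520/13871 = 12291840.

12291840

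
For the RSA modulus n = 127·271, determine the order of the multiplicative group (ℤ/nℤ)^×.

φ(n) = (p − 1)(q − 1) = (127−1)(271−1) = 126·270 = 34020.

34020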